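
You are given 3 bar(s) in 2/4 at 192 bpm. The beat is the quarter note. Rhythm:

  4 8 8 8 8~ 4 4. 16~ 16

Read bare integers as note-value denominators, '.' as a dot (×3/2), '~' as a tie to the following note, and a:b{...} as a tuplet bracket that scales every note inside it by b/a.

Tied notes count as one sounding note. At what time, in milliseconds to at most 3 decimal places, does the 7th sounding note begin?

note 7 onset = 11/2b = 1718.75ms

1. 0.0ms @ 0 + 312.5ms (1)
2. 312.5ms @ 1 + 156.25ms (1/2)
3. 468.75ms @ 3/2 + 156.25ms (1/2)
4. 625.0ms @ 2 + 156.25ms (1/2)
5. 781.25ms @ 5/2 + 468.75ms (3/2)
6. 1250.0ms @ 4 + 468.75ms (3/2)
7. 1718.75ms @ 11/2 + 156.25ms (1/2)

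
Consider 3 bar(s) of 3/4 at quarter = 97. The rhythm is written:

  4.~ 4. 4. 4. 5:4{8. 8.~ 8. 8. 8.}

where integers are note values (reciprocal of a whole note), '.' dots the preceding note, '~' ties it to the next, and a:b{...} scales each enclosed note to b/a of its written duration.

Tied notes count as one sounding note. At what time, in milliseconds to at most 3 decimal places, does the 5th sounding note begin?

1. 0.0ms @ 0 + 1855.67ms (3)
2. 1855.67ms @ 3 + 927.835ms (3/2)
3. 2783.505ms @ 9/2 + 927.835ms (3/2)
4. 3711.34ms @ 6 + 371.134ms (3/5)
5. 4082.474ms @ 33/5 + 742.268ms (6/5)
6. 4824.742ms @ 39/5 + 371.134ms (3/5)
7. 5195.876ms @ 42/5 + 371.134ms (3/5)

note 5 onset = 33/5b = 4082.474ms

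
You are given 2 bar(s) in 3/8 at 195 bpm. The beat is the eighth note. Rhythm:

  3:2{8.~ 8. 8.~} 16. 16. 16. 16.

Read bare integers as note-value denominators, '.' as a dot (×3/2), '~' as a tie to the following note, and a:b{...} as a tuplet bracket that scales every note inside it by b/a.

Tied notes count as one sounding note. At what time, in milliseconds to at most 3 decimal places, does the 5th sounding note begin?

1. 0.0ms @ 0 + 615.385ms (2)
2. 615.385ms @ 2 + 538.462ms (7/4)
3. 1153.846ms @ 15/4 + 230.769ms (3/4)
4. 1384.615ms @ 9/2 + 230.769ms (3/4)
5. 1615.385ms @ 21/4 + 230.769ms (3/4)

note 5 onset = 21/4b = 1615.385ms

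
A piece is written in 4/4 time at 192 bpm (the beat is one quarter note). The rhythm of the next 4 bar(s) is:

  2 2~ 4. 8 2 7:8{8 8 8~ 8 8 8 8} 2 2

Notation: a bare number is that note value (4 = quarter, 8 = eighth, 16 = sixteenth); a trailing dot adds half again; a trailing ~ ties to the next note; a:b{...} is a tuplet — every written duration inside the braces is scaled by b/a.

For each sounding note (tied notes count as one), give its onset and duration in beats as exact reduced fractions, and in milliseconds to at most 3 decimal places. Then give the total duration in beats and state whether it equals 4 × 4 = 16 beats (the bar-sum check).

1) 0.0ms=0b +625.0ms=2b
2) 625.0ms=2b +1093.75ms=7/2b
3) 1718.75ms=11/2b +156.25ms=1/2b
4) 1875.0ms=6b +625.0ms=2b
5) 2500.0ms=8b +178.571ms=4/7b
6) 2678.571ms=60/7b +178.571ms=4/7b
7) 2857.143ms=64/7b +357.143ms=8/7b
8) 3214.286ms=72/7b +178.571ms=4/7b
9) 3392.857ms=76/7b +178.571ms=4/7b
10) 3571.429ms=80/7b +178.571ms=4/7b
11) 3750.0ms=12b +625.0ms=2b
12) 4375.0ms=14b +625.0ms=2b
Σ=16b of 16 (192bpm 4/4) — PASS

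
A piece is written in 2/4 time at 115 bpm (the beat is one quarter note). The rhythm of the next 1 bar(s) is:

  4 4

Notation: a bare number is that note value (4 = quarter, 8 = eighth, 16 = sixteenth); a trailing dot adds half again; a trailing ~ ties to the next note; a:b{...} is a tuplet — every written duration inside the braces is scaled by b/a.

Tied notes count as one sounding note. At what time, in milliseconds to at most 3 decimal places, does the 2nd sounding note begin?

1. 0.0ms @ 0 + 521.739ms (1)
2. 521.739ms @ 1 + 521.739ms (1)

note 2 onset = 1b = 521.739ms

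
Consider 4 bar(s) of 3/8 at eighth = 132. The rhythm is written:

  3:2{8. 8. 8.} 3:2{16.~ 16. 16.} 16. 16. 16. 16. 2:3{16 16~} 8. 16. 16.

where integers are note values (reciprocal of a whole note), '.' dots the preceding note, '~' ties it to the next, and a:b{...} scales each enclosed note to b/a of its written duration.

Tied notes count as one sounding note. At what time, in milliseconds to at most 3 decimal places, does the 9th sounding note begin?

note 9 onset = 27/4b = 3068.182ms

1. 0.0ms @ 0 + 454.545ms (1)
2. 454.545ms @ 1 + 454.545ms (1)
3. 909.091ms @ 2 + 454.545ms (1)
4. 1363.636ms @ 3 + 454.545ms (1)
5. 1818.182ms @ 4 + 227.273ms (1/2)
6. 2045.455ms @ 9/2 + 340.909ms (3/4)
7. 2386.364ms @ 21/4 + 340.909ms (3/4)
8. 2727.273ms @ 6 + 340.909ms (3/4)
9. 3068.182ms @ 27/4 + 340.909ms (3/4)
10. 3409.091ms @ 15/2 + 340.909ms (3/4)
11. 3750.0ms @ 33/4 + 1022.727ms (9/4)
12. 4772.727ms @ 21/2 + 340.909ms (3/4)
13. 5113.636ms @ 45/4 + 340.909ms (3/4)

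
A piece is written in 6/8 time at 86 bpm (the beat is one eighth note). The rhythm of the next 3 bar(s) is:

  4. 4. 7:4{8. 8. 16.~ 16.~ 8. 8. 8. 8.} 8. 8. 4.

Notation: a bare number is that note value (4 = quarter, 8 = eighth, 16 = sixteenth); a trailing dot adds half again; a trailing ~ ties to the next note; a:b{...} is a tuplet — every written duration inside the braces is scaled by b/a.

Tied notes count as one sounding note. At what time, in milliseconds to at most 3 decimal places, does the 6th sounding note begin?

1. 0.0ms @ 0 + 2093.023ms (3)
2. 2093.023ms @ 3 + 2093.023ms (3)
3. 4186.047ms @ 6 + 598.007ms (6/7)
4. 4784.053ms @ 48/7 + 598.007ms (6/7)
5. 5382.06ms @ 54/7 + 1196.013ms (12/7)
6. 6578.073ms @ 66/7 + 598.007ms (6/7)
7. 7176.08ms @ 72/7 + 598.007ms (6/7)
8. 7774.086ms @ 78/7 + 598.007ms (6/7)
9. 8372.093ms @ 12 + 1046.512ms (3/2)
10. 9418.605ms @ 27/2 + 1046.512ms (3/2)
11. 10465.116ms @ 15 + 2093.023ms (3)

note 6 onset = 66/7b = 6578.073ms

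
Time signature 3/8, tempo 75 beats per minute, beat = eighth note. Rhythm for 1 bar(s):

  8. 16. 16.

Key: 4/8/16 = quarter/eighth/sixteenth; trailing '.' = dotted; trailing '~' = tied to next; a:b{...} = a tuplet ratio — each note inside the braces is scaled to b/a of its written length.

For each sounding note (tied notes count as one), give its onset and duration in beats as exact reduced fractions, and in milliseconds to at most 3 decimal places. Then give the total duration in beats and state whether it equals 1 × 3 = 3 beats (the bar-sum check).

1) 0.0ms=0b +1200.0ms=3/2b
2) 1200.0ms=3/2b +600.0ms=3/4b
3) 1800.0ms=9/4b +600.0ms=3/4b
Σ=3b of 3 (75bpm 3/8) — PASS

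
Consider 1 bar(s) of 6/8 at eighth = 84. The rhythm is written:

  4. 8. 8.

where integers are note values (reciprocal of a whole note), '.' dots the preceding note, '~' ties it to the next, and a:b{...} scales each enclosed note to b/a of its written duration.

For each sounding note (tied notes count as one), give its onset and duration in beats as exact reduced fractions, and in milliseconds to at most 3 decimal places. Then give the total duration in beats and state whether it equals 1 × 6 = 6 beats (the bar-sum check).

1) 0.0ms=0b +2142.857ms=3b
2) 2142.857ms=3b +1071.429ms=3/2b
3) 3214.286ms=9/2b +1071.429ms=3/2b
Σ=6b of 6 (84bpm 6/8) — PASS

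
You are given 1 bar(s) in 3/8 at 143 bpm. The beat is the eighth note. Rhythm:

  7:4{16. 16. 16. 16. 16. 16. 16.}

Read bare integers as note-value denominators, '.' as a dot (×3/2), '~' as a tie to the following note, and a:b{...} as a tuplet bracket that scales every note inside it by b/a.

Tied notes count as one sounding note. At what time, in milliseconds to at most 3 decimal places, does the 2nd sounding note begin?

note 2 onset = 3/7b = 179.82ms

1. 0.0ms @ 0 + 179.82ms (3/7)
2. 179.82ms @ 3/7 + 179.82ms (3/7)
3. 359.64ms @ 6/7 + 179.82ms (3/7)
4. 539.461ms @ 9/7 + 179.82ms (3/7)
5. 719.281ms @ 12/7 + 179.82ms (3/7)
6. 899.101ms @ 15/7 + 179.82ms (3/7)
7. 1078.921ms @ 18/7 + 179.82ms (3/7)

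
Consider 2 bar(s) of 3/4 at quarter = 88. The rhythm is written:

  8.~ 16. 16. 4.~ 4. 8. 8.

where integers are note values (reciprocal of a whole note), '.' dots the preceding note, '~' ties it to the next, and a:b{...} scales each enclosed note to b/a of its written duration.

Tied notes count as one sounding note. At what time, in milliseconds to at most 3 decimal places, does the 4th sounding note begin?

note 4 onset = 9/2b = 3068.182ms

1. 0.0ms @ 0 + 767.045ms (9/8)
2. 767.045ms @ 9/8 + 255.682ms (3/8)
3. 1022.727ms @ 3/2 + 2045.455ms (3)
4. 3068.182ms @ 9/2 + 511.364ms (3/4)
5. 3579.545ms @ 21/4 + 511.364ms (3/4)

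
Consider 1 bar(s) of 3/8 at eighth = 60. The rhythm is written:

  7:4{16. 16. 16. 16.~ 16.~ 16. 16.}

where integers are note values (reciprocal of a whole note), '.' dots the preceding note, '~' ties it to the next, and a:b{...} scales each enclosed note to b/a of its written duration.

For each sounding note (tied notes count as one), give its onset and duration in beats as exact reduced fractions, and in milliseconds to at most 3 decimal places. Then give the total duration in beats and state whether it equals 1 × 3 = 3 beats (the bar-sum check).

1) 0.0ms=0b +428.571ms=3/7b
2) 428.571ms=3/7b +428.571ms=3/7b
3) 857.143ms=6/7b +428.571ms=3/7b
4) 1285.714ms=9/7b +1285.714ms=9/7b
5) 2571.429ms=18/7b +428.571ms=3/7b
Σ=3b of 3 (60bpm 3/8) — PASS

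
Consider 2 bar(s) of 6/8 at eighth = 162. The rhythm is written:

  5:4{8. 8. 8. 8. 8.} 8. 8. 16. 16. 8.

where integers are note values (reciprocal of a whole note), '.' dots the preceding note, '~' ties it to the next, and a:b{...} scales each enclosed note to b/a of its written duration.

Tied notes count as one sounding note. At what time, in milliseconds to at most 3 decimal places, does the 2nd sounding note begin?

note 2 onset = 6/5b = 444.444ms

1. 0.0ms @ 0 + 444.444ms (6/5)
2. 444.444ms @ 6/5 + 444.444ms (6/5)
3. 888.889ms @ 12/5 + 444.444ms (6/5)
4. 1333.333ms @ 18/5 + 444.444ms (6/5)
5. 1777.778ms @ 24/5 + 444.444ms (6/5)
6. 2222.222ms @ 6 + 555.556ms (3/2)
7. 2777.778ms @ 15/2 + 555.556ms (3/2)
8. 3333.333ms @ 9 + 277.778ms (3/4)
9. 3611.111ms @ 39/4 + 277.778ms (3/4)
10. 3888.889ms @ 21/2 + 555.556ms (3/2)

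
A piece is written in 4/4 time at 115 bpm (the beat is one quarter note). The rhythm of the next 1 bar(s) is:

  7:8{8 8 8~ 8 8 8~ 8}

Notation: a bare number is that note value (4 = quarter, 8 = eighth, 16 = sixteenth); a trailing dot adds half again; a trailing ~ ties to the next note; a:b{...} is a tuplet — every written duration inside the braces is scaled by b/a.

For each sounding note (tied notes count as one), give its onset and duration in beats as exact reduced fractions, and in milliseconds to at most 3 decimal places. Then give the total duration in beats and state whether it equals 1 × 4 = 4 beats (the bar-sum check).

1) 0.0ms=0b +298.137ms=4/7b
2) 298.137ms=4/7b +298.137ms=4/7b
3) 596.273ms=8/7b +596.273ms=8/7b
4) 1192.547ms=16/7b +298.137ms=4/7b
5) 1490.683ms=20/7b +596.273ms=8/7b
Σ=4b of 4 (115bpm 4/4) — PASS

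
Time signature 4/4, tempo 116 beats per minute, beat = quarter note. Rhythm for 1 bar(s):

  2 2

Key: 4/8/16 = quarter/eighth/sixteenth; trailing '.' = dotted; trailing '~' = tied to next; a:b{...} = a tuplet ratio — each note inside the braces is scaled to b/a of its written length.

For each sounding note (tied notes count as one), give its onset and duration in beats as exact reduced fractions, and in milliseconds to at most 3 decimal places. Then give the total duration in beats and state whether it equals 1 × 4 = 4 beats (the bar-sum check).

1) 0.0ms=0b +1034.483ms=2b
2) 1034.483ms=2b +1034.483ms=2b
Σ=4b of 4 (116bpm 4/4) — PASS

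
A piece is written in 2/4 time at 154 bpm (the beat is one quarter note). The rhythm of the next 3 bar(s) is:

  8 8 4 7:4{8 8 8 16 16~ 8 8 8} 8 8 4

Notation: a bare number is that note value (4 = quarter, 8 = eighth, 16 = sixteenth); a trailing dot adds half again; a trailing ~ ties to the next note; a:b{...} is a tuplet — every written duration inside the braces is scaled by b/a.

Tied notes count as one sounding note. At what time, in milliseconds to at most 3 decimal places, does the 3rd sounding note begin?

note 3 onset = 1b = 389.61ms

1. 0.0ms @ 0 + 194.805ms (1/2)
2. 194.805ms @ 1/2 + 194.805ms (1/2)
3. 389.61ms @ 1 + 389.61ms (1)
4. 779.221ms @ 2 + 111.317ms (2/7)
5. 890.538ms @ 16/7 + 111.317ms (2/7)
6. 1001.855ms @ 18/7 + 111.317ms (2/7)
7. 1113.173ms @ 20/7 + 55.659ms (1/7)
8. 1168.831ms @ 3 + 166.976ms (3/7)
9. 1335.807ms @ 24/7 + 111.317ms (2/7)
10. 1447.124ms @ 26/7 + 111.317ms (2/7)
11. 1558.442ms @ 4 + 194.805ms (1/2)
12. 1753.247ms @ 9/2 + 194.805ms (1/2)
13. 1948.052ms @ 5 + 389.61ms (1)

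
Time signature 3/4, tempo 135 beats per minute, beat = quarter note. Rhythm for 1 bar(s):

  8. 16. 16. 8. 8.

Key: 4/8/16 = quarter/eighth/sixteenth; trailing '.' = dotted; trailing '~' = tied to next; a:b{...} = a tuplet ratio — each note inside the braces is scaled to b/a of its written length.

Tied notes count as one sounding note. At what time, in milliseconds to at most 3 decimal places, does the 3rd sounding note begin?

note 3 onset = 9/8b = 500.0ms

1. 0.0ms @ 0 + 333.333ms (3/4)
2. 333.333ms @ 3/4 + 166.667ms (3/8)
3. 500.0ms @ 9/8 + 166.667ms (3/8)
4. 666.667ms @ 3/2 + 333.333ms (3/4)
5. 1000.0ms @ 9/4 + 333.333ms (3/4)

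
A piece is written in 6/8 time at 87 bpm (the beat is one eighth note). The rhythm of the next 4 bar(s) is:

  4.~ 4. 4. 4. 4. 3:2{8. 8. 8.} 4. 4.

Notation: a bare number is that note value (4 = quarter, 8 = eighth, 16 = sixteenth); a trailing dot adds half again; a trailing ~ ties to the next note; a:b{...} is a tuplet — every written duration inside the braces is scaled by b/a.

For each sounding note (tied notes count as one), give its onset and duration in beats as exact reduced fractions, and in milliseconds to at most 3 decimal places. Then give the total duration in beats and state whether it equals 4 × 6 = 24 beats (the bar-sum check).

1) 0.0ms=0b +4137.931ms=6b
2) 4137.931ms=6b +2068.966ms=3b
3) 6206.897ms=9b +2068.966ms=3b
4) 8275.862ms=12b +2068.966ms=3b
5) 10344.828ms=15b +689.655ms=1b
6) 11034.483ms=16b +689.655ms=1b
7) 11724.138ms=17b +689.655ms=1b
8) 12413.793ms=18b +2068.966ms=3b
9) 14482.759ms=21b +2068.966ms=3b
Σ=24b of 24 (87bpm 6/8) — PASS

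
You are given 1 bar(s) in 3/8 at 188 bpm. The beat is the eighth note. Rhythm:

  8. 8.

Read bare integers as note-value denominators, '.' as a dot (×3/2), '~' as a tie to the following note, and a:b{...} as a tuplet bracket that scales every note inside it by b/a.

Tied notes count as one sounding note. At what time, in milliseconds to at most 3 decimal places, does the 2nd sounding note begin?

1. 0.0ms @ 0 + 478.723ms (3/2)
2. 478.723ms @ 3/2 + 478.723ms (3/2)

note 2 onset = 3/2b = 478.723ms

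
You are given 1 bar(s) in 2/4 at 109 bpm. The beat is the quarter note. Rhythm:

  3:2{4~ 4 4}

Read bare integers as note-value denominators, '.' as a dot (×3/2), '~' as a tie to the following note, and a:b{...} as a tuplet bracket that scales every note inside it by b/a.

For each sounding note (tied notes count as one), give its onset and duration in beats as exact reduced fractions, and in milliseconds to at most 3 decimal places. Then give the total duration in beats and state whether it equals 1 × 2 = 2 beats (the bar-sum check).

1) 0.0ms=0b +733.945ms=4/3b
2) 733.945ms=4/3b +366.972ms=2/3b
Σ=2b of 2 (109bpm 2/4) — PASS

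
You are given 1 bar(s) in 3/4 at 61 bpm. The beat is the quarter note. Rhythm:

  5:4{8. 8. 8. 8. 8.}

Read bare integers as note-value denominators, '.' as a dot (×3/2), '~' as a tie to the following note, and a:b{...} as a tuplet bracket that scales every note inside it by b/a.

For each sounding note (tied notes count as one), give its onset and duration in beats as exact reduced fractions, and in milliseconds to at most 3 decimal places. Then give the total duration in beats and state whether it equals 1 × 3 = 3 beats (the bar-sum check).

1) 0.0ms=0b +590.164ms=3/5b
2) 590.164ms=3/5b +590.164ms=3/5b
3) 1180.328ms=6/5b +590.164ms=3/5b
4) 1770.492ms=9/5b +590.164ms=3/5b
5) 2360.656ms=12/5b +590.164ms=3/5b
Σ=3b of 3 (61bpm 3/4) — PASS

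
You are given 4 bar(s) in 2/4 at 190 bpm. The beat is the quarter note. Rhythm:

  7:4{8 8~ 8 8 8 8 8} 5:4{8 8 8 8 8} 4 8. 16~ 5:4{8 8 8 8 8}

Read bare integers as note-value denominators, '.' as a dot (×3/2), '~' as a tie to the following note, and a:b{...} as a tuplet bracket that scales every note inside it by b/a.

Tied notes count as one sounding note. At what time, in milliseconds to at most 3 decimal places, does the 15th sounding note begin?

note 15 onset = 32/5b = 2021.053ms

1. 0.0ms @ 0 + 90.226ms (2/7)
2. 90.226ms @ 2/7 + 180.451ms (4/7)
3. 270.677ms @ 6/7 + 90.226ms (2/7)
4. 360.902ms @ 8/7 + 90.226ms (2/7)
5. 451.128ms @ 10/7 + 90.226ms (2/7)
6. 541.353ms @ 12/7 + 90.226ms (2/7)
7. 631.579ms @ 2 + 126.316ms (2/5)
8. 757.895ms @ 12/5 + 126.316ms (2/5)
9. 884.211ms @ 14/5 + 126.316ms (2/5)
10. 1010.526ms @ 16/5 + 126.316ms (2/5)
11. 1136.842ms @ 18/5 + 126.316ms (2/5)
12. 1263.158ms @ 4 + 315.789ms (1)
13. 1578.947ms @ 5 + 236.842ms (3/4)
14. 1815.789ms @ 23/4 + 205.263ms (13/20)
15. 2021.053ms @ 32/5 + 126.316ms (2/5)
16. 2147.368ms @ 34/5 + 126.316ms (2/5)
17. 2273.684ms @ 36/5 + 126.316ms (2/5)
18. 2400.0ms @ 38/5 + 126.316ms (2/5)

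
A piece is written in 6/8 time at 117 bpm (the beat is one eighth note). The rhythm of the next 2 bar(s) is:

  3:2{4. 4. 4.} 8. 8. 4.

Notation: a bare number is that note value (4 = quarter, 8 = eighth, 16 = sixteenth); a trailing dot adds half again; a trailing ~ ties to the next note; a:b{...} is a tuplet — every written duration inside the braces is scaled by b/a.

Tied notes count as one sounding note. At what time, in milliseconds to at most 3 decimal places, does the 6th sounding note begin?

note 6 onset = 9b = 4615.385ms

1. 0.0ms @ 0 + 1025.641ms (2)
2. 1025.641ms @ 2 + 1025.641ms (2)
3. 2051.282ms @ 4 + 1025.641ms (2)
4. 3076.923ms @ 6 + 769.231ms (3/2)
5. 3846.154ms @ 15/2 + 769.231ms (3/2)
6. 4615.385ms @ 9 + 1538.462ms (3)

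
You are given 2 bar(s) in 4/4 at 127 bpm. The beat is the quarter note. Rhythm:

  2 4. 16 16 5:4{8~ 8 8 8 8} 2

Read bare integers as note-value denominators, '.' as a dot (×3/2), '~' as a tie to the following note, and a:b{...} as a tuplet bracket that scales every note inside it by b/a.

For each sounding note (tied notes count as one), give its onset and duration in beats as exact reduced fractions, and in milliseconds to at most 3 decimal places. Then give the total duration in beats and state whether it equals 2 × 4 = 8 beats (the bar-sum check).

1) 0.0ms=0b +944.882ms=2b
2) 944.882ms=2b +708.661ms=3/2b
3) 1653.543ms=7/2b +118.11ms=1/4b
4) 1771.654ms=15/4b +118.11ms=1/4b
5) 1889.764ms=4b +377.953ms=4/5b
6) 2267.717ms=24/5b +188.976ms=2/5b
7) 2456.693ms=26/5b +188.976ms=2/5b
8) 2645.669ms=28/5b +188.976ms=2/5b
9) 2834.646ms=6b +944.882ms=2b
Σ=8b of 8 (127bpm 4/4) — PASS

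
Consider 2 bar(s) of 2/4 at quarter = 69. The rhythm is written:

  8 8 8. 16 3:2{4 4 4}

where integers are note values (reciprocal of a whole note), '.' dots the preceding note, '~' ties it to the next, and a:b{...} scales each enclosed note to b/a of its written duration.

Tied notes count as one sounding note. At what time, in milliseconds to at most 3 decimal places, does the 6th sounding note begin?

note 6 onset = 8/3b = 2318.841ms

1. 0.0ms @ 0 + 434.783ms (1/2)
2. 434.783ms @ 1/2 + 434.783ms (1/2)
3. 869.565ms @ 1 + 652.174ms (3/4)
4. 1521.739ms @ 7/4 + 217.391ms (1/4)
5. 1739.13ms @ 2 + 579.71ms (2/3)
6. 2318.841ms @ 8/3 + 579.71ms (2/3)
7. 2898.551ms @ 10/3 + 579.71ms (2/3)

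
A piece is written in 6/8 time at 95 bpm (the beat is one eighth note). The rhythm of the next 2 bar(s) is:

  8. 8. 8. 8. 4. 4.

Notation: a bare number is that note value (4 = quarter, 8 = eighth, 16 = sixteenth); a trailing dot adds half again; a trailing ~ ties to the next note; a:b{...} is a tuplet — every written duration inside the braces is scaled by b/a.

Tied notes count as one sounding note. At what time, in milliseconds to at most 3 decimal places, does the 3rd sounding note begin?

note 3 onset = 3b = 1894.737ms

1. 0.0ms @ 0 + 947.368ms (3/2)
2. 947.368ms @ 3/2 + 947.368ms (3/2)
3. 1894.737ms @ 3 + 947.368ms (3/2)
4. 2842.105ms @ 9/2 + 947.368ms (3/2)
5. 3789.474ms @ 6 + 1894.737ms (3)
6. 5684.211ms @ 9 + 1894.737ms (3)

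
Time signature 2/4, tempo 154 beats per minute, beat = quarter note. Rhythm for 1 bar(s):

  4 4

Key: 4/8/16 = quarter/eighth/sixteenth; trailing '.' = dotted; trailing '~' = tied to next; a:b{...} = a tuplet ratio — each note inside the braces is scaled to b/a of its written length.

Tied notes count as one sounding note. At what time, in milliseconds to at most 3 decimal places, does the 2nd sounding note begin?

note 2 onset = 1b = 389.61ms

1. 0.0ms @ 0 + 389.61ms (1)
2. 389.61ms @ 1 + 389.61ms (1)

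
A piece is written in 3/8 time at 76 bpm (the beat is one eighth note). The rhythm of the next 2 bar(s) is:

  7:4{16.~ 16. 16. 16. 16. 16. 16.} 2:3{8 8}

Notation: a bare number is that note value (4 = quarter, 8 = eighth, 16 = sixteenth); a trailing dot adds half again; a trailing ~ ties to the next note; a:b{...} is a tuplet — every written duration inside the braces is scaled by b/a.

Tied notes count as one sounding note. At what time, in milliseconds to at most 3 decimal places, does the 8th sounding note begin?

note 8 onset = 9/2b = 3552.632ms

1. 0.0ms @ 0 + 676.692ms (6/7)
2. 676.692ms @ 6/7 + 338.346ms (3/7)
3. 1015.038ms @ 9/7 + 338.346ms (3/7)
4. 1353.383ms @ 12/7 + 338.346ms (3/7)
5. 1691.729ms @ 15/7 + 338.346ms (3/7)
6. 2030.075ms @ 18/7 + 338.346ms (3/7)
7. 2368.421ms @ 3 + 1184.211ms (3/2)
8. 3552.632ms @ 9/2 + 1184.211ms (3/2)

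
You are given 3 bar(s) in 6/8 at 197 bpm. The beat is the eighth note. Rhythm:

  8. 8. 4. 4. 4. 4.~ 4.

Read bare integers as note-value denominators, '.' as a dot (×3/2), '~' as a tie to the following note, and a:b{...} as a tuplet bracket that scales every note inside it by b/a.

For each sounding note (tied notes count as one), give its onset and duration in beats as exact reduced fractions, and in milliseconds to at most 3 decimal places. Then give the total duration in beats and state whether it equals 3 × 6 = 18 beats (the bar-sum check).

1) 0.0ms=0b +456.853ms=3/2b
2) 456.853ms=3/2b +456.853ms=3/2b
3) 913.706ms=3b +913.706ms=3b
4) 1827.411ms=6b +913.706ms=3b
5) 2741.117ms=9b +913.706ms=3b
6) 3654.822ms=12b +1827.411ms=6b
Σ=18b of 18 (197bpm 6/8) — PASS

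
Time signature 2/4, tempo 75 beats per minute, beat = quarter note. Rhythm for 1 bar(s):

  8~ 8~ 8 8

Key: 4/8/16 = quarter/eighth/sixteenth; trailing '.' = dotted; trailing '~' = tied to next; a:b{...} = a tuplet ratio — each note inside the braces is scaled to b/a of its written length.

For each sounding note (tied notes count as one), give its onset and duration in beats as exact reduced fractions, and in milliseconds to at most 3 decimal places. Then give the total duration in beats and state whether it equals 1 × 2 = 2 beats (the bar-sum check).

1) 0.0ms=0b +1200.0ms=3/2b
2) 1200.0ms=3/2b +400.0ms=1/2b
Σ=2b of 2 (75bpm 2/4) — PASS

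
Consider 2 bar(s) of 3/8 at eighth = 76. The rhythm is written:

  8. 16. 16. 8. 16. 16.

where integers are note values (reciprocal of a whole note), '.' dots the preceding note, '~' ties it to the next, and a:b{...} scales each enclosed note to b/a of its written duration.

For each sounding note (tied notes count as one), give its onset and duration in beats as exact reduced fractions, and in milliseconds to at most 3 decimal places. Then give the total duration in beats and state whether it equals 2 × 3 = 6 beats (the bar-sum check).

1) 0.0ms=0b +1184.211ms=3/2b
2) 1184.211ms=3/2b +592.105ms=3/4b
3) 1776.316ms=9/4b +592.105ms=3/4b
4) 2368.421ms=3b +1184.211ms=3/2b
5) 3552.632ms=9/2b +592.105ms=3/4b
6) 4144.737ms=21/4b +592.105ms=3/4b
Σ=6b of 6 (76bpm 3/8) — PASS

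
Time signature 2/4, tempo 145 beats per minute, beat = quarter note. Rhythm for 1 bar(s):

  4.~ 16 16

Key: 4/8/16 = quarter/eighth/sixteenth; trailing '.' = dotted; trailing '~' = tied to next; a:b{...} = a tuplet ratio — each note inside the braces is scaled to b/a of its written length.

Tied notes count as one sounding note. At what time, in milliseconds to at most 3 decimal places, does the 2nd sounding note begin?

note 2 onset = 7/4b = 724.138ms

1. 0.0ms @ 0 + 724.138ms (7/4)
2. 724.138ms @ 7/4 + 103.448ms (1/4)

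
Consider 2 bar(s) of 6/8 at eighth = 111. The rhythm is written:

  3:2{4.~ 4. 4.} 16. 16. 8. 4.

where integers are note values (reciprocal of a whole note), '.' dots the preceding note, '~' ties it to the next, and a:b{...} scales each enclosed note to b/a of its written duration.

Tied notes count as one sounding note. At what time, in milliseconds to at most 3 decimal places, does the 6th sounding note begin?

1. 0.0ms @ 0 + 2162.162ms (4)
2. 2162.162ms @ 4 + 1081.081ms (2)
3. 3243.243ms @ 6 + 405.405ms (3/4)
4. 3648.649ms @ 27/4 + 405.405ms (3/4)
5. 4054.054ms @ 15/2 + 810.811ms (3/2)
6. 4864.865ms @ 9 + 1621.622ms (3)

note 6 onset = 9b = 4864.865ms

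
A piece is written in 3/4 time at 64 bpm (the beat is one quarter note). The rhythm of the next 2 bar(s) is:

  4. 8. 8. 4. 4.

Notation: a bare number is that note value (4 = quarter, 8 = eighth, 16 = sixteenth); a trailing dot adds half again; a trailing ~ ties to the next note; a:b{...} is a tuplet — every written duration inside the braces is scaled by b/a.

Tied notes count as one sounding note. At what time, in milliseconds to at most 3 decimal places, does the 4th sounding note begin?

note 4 onset = 3b = 2812.5ms

1. 0.0ms @ 0 + 1406.25ms (3/2)
2. 1406.25ms @ 3/2 + 703.125ms (3/4)
3. 2109.375ms @ 9/4 + 703.125ms (3/4)
4. 2812.5ms @ 3 + 1406.25ms (3/2)
5. 4218.75ms @ 9/2 + 1406.25ms (3/2)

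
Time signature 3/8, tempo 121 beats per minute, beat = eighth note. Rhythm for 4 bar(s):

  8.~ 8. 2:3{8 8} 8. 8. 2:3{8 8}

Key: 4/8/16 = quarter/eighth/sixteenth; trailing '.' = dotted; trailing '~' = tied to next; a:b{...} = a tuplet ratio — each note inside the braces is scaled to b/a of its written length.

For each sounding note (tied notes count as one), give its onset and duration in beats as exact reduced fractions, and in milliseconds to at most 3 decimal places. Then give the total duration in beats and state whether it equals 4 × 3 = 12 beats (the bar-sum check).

1) 0.0ms=0b +1487.603ms=3b
2) 1487.603ms=3b +743.802ms=3/2b
3) 2231.405ms=9/2b +743.802ms=3/2b
4) 2975.207ms=6b +743.802ms=3/2b
5) 3719.008ms=15/2b +743.802ms=3/2b
6) 4462.81ms=9b +743.802ms=3/2b
7) 5206.612ms=21/2b +743.802ms=3/2b
Σ=12b of 12 (121bpm 3/8) — PASS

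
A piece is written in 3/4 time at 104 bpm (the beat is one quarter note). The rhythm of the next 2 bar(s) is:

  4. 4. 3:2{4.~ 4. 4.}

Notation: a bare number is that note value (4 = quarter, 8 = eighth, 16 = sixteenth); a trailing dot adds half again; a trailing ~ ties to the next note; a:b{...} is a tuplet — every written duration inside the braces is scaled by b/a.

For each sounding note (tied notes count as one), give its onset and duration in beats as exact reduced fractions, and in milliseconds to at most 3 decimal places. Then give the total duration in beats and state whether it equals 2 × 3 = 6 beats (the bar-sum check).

1) 0.0ms=0b +865.385ms=3/2b
2) 865.385ms=3/2b +865.385ms=3/2b
3) 1730.769ms=3b +1153.846ms=2b
4) 2884.615ms=5b +576.923ms=1b
Σ=6b of 6 (104bpm 3/4) — PASS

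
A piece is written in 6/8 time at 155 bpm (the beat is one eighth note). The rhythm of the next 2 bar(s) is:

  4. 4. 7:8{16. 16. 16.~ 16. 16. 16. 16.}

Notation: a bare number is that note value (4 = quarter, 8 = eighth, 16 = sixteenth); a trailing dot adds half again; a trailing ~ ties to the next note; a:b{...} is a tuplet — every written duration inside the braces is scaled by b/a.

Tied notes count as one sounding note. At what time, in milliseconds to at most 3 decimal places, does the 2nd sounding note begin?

note 2 onset = 3b = 1161.29ms

1. 0.0ms @ 0 + 1161.29ms (3)
2. 1161.29ms @ 3 + 1161.29ms (3)
3. 2322.581ms @ 6 + 331.797ms (6/7)
4. 2654.378ms @ 48/7 + 331.797ms (6/7)
5. 2986.175ms @ 54/7 + 663.594ms (12/7)
6. 3649.77ms @ 66/7 + 331.797ms (6/7)
7. 3981.567ms @ 72/7 + 331.797ms (6/7)
8. 4313.364ms @ 78/7 + 331.797ms (6/7)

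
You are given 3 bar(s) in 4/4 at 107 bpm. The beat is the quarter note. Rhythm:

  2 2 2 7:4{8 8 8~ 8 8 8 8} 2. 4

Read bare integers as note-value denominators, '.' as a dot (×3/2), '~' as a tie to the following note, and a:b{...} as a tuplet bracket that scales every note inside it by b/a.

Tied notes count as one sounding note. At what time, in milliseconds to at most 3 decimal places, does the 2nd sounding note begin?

1. 0.0ms @ 0 + 1121.495ms (2)
2. 1121.495ms @ 2 + 1121.495ms (2)
3. 2242.991ms @ 4 + 1121.495ms (2)
4. 3364.486ms @ 6 + 160.214ms (2/7)
5. 3524.7ms @ 44/7 + 160.214ms (2/7)
6. 3684.913ms @ 46/7 + 320.427ms (4/7)
7. 4005.34ms @ 50/7 + 160.214ms (2/7)
8. 4165.554ms @ 52/7 + 160.214ms (2/7)
9. 4325.768ms @ 54/7 + 160.214ms (2/7)
10. 4485.981ms @ 8 + 1682.243ms (3)
11. 6168.224ms @ 11 + 560.748ms (1)

note 2 onset = 2b = 1121.495ms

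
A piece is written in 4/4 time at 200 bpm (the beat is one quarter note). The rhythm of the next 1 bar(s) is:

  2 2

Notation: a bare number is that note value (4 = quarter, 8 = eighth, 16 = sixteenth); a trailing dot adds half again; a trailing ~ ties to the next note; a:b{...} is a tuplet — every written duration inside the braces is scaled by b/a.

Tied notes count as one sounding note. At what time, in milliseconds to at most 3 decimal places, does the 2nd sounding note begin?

1. 0.0ms @ 0 + 600.0ms (2)
2. 600.0ms @ 2 + 600.0ms (2)

note 2 onset = 2b = 600.0ms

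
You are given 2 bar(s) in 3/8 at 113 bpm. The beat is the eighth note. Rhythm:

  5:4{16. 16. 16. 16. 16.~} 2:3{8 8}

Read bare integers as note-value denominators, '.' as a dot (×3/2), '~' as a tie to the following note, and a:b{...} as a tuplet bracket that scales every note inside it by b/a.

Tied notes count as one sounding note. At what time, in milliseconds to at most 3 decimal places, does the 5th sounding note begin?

note 5 onset = 12/5b = 1274.336ms

1. 0.0ms @ 0 + 318.584ms (3/5)
2. 318.584ms @ 3/5 + 318.584ms (3/5)
3. 637.168ms @ 6/5 + 318.584ms (3/5)
4. 955.752ms @ 9/5 + 318.584ms (3/5)
5. 1274.336ms @ 12/5 + 1115.044ms (21/10)
6. 2389.381ms @ 9/2 + 796.46ms (3/2)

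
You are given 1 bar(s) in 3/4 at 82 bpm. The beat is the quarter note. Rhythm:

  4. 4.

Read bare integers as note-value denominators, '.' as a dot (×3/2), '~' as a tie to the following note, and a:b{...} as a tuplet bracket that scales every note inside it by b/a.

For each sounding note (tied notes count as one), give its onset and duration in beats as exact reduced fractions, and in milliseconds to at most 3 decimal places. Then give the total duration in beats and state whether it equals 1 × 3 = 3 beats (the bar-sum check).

1) 0.0ms=0b +1097.561ms=3/2b
2) 1097.561ms=3/2b +1097.561ms=3/2b
Σ=3b of 3 (82bpm 3/4) — PASS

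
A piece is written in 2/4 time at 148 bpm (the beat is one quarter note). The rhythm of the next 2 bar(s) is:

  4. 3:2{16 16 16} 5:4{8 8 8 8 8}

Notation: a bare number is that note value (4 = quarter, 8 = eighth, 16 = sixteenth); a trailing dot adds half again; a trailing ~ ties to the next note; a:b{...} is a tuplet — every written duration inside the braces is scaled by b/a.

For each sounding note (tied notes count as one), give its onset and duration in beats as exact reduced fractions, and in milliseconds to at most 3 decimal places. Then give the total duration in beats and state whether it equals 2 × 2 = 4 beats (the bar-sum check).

1) 0.0ms=0b +608.108ms=3/2b
2) 608.108ms=3/2b +67.568ms=1/6b
3) 675.676ms=5/3b +67.568ms=1/6b
4) 743.243ms=11/6b +67.568ms=1/6b
5) 810.811ms=2b +162.162ms=2/5b
6) 972.973ms=12/5b +162.162ms=2/5b
7) 1135.135ms=14/5b +162.162ms=2/5b
8) 1297.297ms=16/5b +162.162ms=2/5b
9) 1459.459ms=18/5b +162.162ms=2/5b
Σ=4b of 4 (148bpm 2/4) — PASS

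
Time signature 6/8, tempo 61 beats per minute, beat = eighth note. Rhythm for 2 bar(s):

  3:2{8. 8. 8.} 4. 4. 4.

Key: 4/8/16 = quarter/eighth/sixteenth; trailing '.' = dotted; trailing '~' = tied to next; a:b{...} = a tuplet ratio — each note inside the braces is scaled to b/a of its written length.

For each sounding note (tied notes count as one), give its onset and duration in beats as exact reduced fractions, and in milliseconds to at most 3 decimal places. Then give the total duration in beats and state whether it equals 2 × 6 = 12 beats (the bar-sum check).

1) 0.0ms=0b +983.607ms=1b
2) 983.607ms=1b +983.607ms=1b
3) 1967.213ms=2b +983.607ms=1b
4) 2950.82ms=3b +2950.82ms=3b
5) 5901.639ms=6b +2950.82ms=3b
6) 8852.459ms=9b +2950.82ms=3b
Σ=12b of 12 (61bpm 6/8) — PASS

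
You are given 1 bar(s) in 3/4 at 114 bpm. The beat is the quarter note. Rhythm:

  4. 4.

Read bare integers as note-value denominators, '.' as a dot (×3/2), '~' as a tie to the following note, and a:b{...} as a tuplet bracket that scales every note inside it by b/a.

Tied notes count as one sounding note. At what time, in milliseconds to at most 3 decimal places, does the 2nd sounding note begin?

note 2 onset = 3/2b = 789.474ms

1. 0.0ms @ 0 + 789.474ms (3/2)
2. 789.474ms @ 3/2 + 789.474ms (3/2)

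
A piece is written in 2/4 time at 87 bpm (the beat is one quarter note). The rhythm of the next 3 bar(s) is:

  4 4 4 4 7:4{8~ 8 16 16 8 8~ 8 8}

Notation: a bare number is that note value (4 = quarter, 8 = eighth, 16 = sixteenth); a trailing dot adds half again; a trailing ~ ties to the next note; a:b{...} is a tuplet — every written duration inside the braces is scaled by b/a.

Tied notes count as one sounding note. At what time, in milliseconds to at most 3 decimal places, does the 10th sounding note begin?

note 10 onset = 40/7b = 3940.887ms

1. 0.0ms @ 0 + 689.655ms (1)
2. 689.655ms @ 1 + 689.655ms (1)
3. 1379.31ms @ 2 + 689.655ms (1)
4. 2068.966ms @ 3 + 689.655ms (1)
5. 2758.621ms @ 4 + 394.089ms (4/7)
6. 3152.709ms @ 32/7 + 98.522ms (1/7)
7. 3251.232ms @ 33/7 + 98.522ms (1/7)
8. 3349.754ms @ 34/7 + 197.044ms (2/7)
9. 3546.798ms @ 36/7 + 394.089ms (4/7)
10. 3940.887ms @ 40/7 + 197.044ms (2/7)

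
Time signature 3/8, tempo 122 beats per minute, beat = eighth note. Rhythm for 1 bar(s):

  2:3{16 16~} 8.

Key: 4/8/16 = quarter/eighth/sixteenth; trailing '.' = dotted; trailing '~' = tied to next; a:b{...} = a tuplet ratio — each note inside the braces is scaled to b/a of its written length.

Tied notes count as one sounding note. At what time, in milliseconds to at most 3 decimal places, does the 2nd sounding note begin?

1. 0.0ms @ 0 + 368.852ms (3/4)
2. 368.852ms @ 3/4 + 1106.557ms (9/4)

note 2 onset = 3/4b = 368.852ms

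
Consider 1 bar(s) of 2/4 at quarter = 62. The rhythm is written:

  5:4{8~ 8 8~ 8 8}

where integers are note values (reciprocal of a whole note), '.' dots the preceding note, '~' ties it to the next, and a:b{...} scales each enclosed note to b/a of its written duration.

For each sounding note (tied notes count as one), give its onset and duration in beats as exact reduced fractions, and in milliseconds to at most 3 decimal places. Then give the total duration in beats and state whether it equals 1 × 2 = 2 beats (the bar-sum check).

1) 0.0ms=0b +774.194ms=4/5b
2) 774.194ms=4/5b +774.194ms=4/5b
3) 1548.387ms=8/5b +387.097ms=2/5b
Σ=2b of 2 (62bpm 2/4) — PASS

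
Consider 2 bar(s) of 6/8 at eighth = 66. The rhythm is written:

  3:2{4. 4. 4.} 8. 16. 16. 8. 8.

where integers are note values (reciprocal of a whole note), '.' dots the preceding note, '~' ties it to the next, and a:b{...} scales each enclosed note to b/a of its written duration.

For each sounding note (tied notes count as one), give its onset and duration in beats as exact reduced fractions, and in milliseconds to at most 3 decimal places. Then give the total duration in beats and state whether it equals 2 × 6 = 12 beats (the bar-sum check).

1) 0.0ms=0b +1818.182ms=2b
2) 1818.182ms=2b +1818.182ms=2b
3) 3636.364ms=4b +1818.182ms=2b
4) 5454.545ms=6b +1363.636ms=3/2b
5) 6818.182ms=15/2b +681.818ms=3/4b
6) 7500.0ms=33/4b +681.818ms=3/4b
7) 8181.818ms=9b +1363.636ms=3/2b
8) 9545.455ms=21/2b +1363.636ms=3/2b
Σ=12b of 12 (66bpm 6/8) — PASS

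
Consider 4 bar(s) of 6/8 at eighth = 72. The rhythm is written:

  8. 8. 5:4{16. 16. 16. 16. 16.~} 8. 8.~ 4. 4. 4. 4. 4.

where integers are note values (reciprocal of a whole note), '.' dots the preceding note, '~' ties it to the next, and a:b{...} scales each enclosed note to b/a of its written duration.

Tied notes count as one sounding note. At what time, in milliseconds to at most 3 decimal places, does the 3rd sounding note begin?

note 3 onset = 3b = 2500.0ms

1. 0.0ms @ 0 + 1250.0ms (3/2)
2. 1250.0ms @ 3/2 + 1250.0ms (3/2)
3. 2500.0ms @ 3 + 500.0ms (3/5)
4. 3000.0ms @ 18/5 + 500.0ms (3/5)
5. 3500.0ms @ 21/5 + 500.0ms (3/5)
6. 4000.0ms @ 24/5 + 500.0ms (3/5)
7. 4500.0ms @ 27/5 + 1750.0ms (21/10)
8. 6250.0ms @ 15/2 + 3750.0ms (9/2)
9. 10000.0ms @ 12 + 2500.0ms (3)
10. 12500.0ms @ 15 + 2500.0ms (3)
11. 15000.0ms @ 18 + 2500.0ms (3)
12. 17500.0ms @ 21 + 2500.0ms (3)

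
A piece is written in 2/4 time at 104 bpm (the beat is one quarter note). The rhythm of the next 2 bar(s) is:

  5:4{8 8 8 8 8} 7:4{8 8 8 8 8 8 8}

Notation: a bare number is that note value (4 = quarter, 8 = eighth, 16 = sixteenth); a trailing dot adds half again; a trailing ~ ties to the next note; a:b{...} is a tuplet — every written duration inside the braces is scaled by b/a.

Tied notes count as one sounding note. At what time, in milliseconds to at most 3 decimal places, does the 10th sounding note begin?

1. 0.0ms @ 0 + 230.769ms (2/5)
2. 230.769ms @ 2/5 + 230.769ms (2/5)
3. 461.538ms @ 4/5 + 230.769ms (2/5)
4. 692.308ms @ 6/5 + 230.769ms (2/5)
5. 923.077ms @ 8/5 + 230.769ms (2/5)
6. 1153.846ms @ 2 + 164.835ms (2/7)
7. 1318.681ms @ 16/7 + 164.835ms (2/7)
8. 1483.516ms @ 18/7 + 164.835ms (2/7)
9. 1648.352ms @ 20/7 + 164.835ms (2/7)
10. 1813.187ms @ 22/7 + 164.835ms (2/7)
11. 1978.022ms @ 24/7 + 164.835ms (2/7)
12. 2142.857ms @ 26/7 + 164.835ms (2/7)

note 10 onset = 22/7b = 1813.187ms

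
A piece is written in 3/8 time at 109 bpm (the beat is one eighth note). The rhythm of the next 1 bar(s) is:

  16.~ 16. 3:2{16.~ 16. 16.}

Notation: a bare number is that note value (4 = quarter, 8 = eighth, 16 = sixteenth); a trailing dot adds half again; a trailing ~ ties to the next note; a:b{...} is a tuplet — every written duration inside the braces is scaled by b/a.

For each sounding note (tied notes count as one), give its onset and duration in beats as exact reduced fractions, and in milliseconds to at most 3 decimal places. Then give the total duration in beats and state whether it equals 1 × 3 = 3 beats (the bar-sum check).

1) 0.0ms=0b +825.688ms=3/2b
2) 825.688ms=3/2b +550.459ms=1b
3) 1376.147ms=5/2b +275.229ms=1/2b
Σ=3b of 3 (109bpm 3/8) — PASS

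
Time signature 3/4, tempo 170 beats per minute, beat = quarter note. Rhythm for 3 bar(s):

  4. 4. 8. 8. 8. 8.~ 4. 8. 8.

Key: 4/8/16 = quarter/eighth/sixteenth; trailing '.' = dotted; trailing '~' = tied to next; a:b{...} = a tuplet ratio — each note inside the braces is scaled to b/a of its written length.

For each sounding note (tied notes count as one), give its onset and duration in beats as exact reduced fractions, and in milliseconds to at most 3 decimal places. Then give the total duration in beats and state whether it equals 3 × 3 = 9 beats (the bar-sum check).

1) 0.0ms=0b +529.412ms=3/2b
2) 529.412ms=3/2b +529.412ms=3/2b
3) 1058.824ms=3b +264.706ms=3/4b
4) 1323.529ms=15/4b +264.706ms=3/4b
5) 1588.235ms=9/2b +264.706ms=3/4b
6) 1852.941ms=21/4b +794.118ms=9/4b
7) 2647.059ms=15/2b +264.706ms=3/4b
8) 2911.765ms=33/4b +264.706ms=3/4b
Σ=9b of 9 (170bpm 3/4) — PASS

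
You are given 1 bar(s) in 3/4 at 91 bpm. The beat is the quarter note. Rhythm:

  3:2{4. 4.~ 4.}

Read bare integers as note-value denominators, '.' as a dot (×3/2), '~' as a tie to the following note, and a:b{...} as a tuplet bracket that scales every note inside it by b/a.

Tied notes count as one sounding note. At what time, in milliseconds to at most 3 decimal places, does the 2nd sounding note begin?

note 2 onset = 1b = 659.341ms

1. 0.0ms @ 0 + 659.341ms (1)
2. 659.341ms @ 1 + 1318.681ms (2)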